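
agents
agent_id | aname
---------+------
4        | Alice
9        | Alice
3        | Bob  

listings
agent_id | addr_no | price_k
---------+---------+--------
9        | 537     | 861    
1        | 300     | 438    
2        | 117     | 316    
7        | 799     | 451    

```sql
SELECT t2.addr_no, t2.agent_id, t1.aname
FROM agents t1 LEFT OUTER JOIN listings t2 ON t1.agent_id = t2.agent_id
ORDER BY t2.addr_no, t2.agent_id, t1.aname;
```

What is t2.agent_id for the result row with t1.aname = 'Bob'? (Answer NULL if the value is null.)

NULL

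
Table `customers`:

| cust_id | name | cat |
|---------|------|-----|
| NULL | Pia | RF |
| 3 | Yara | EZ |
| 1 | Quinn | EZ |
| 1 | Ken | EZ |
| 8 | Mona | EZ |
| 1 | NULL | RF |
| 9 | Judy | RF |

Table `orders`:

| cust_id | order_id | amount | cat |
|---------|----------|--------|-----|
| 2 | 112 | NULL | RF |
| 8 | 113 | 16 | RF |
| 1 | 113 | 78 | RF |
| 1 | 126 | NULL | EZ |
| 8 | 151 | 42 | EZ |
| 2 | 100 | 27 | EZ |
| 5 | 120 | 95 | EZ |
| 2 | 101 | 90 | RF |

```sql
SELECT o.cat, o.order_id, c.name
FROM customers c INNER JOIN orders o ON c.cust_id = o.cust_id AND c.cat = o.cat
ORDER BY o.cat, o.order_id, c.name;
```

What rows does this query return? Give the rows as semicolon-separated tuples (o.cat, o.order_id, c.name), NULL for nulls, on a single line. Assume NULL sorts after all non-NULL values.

(EZ, 126, Ken); (EZ, 126, Quinn); (EZ, 151, Mona); (RF, 113, NULL)

INNER JOIN keeps only pairs where the ON condition holds.
Matching on c.cust_id = o.cust_id AND c.cat = o.cat. A NULL in a compared column never satisfies the condition.
- c (cust_id=NULL, cat=RF) has no partner → excluded.
- c (cust_id=3, cat=EZ) has no partner → excluded.
- c (cust_id=1, cat=EZ) pairs with 1 row(s) of o.
- c (cust_id=1, cat=EZ) pairs with 1 row(s) of o.
- c (cust_id=8, cat=EZ) pairs with 1 row(s) of o.
- c (cust_id=1, cat=RF) pairs with 1 row(s) of o.
- c (cust_id=9, cat=RF) has no partner → excluded.
After projecting and ordering:
o.cat | o.order_id | c.name
EZ | 126 | Ken
EZ | 126 | Quinn
EZ | 151 | Mona
RF | 113 | NULL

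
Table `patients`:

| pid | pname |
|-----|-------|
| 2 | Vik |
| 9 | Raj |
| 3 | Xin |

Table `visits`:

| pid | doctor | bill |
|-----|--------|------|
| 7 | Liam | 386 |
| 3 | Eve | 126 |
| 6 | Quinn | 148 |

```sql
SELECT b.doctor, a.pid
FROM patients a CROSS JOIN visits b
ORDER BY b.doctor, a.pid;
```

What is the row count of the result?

CROSS JOIN pairs every row of `patients` with every row of `visits`: 3 × 3 = 9 rows.

9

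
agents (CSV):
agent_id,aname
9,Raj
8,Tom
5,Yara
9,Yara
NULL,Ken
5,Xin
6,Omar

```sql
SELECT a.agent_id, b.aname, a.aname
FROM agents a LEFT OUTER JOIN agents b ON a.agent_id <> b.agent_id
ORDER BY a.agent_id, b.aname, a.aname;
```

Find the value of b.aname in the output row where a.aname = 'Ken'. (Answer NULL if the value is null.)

LEFT JOIN keeps every row from `agents a`; unmatched rows get NULL for `agents b`'s columns.
Matching on a.agent_id <> b.agent_id. A NULL in a compared column never satisfies the condition.
Matched pairs: 26; unmatched a rows kept: 1.

NULL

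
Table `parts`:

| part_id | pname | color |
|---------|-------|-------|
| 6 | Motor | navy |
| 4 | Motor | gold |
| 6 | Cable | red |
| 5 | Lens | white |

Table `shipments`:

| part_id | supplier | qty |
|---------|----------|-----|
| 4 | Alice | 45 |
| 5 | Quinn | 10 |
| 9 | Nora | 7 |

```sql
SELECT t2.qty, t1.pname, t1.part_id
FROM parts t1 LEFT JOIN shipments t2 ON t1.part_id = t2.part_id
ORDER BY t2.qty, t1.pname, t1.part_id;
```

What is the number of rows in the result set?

4

LEFT JOIN keeps every row from `parts`; unmatched rows get NULL for `shipments`'s columns.
Matching on t1.part_id = t2.part_id.
Matched pairs: 2; unmatched t1 rows kept: 2.
Total: 2 matched + 2 padded = 4 rows.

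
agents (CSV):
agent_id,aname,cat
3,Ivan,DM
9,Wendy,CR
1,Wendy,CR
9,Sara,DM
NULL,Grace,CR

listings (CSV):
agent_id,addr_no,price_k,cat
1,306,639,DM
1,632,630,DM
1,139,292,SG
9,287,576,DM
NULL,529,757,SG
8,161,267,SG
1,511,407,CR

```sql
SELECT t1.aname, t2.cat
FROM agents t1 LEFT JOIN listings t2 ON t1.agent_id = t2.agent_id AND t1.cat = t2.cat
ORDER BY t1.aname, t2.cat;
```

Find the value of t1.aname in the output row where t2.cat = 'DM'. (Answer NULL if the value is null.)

LEFT JOIN keeps every row from `agents`; unmatched rows get NULL for `listings`'s columns.
Matching on t1.agent_id = t2.agent_id AND t1.cat = t2.cat. A NULL in a compared column never satisfies the condition.
- t1 row (agent_id=3, cat=DM): no match → kept, t2 columns NULL.
- t1 row (agent_id=9, cat=CR): no match → kept, t2 columns NULL.
- t1 row (agent_id=1, cat=CR): matches 1 t2 row(s) → 1 output row(s).
- t1 row (agent_id=9, cat=DM): matches 1 t2 row(s) → 1 output row(s).
- t1 row (agent_id=NULL, cat=CR): no match → kept, t2 columns NULL.

Sara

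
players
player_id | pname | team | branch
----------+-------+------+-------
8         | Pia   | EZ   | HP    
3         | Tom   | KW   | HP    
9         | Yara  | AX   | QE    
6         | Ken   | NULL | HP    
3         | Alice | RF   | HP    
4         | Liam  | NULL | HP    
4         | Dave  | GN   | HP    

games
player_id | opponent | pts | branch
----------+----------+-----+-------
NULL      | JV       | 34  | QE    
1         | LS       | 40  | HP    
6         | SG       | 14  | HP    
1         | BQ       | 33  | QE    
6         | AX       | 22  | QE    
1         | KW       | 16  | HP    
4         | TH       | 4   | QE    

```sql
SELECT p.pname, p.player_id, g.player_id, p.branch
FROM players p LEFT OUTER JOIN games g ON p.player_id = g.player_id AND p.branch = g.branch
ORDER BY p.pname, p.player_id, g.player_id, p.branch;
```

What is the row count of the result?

LEFT JOIN keeps every row from `players`; unmatched rows get NULL for `games`'s columns.
Matching on p.player_id = g.player_id AND p.branch = g.branch. A NULL in a compared column never satisfies the condition.
- player_id=8, branch=HP: no g row matches, row kept with g columns NULL.
- player_id=3, branch=HP: no g row matches, row kept with g columns NULL.
- player_id=9, branch=QE: no g row matches, row kept with g columns NULL.
- player_id=6, branch=HP: 1 matching g row(s), so 1 row(s) emitted.
- player_id=3, branch=HP: no g row matches, row kept with g columns NULL.
- player_id=4, branch=HP: no g row matches, row kept with g columns NULL.
- player_id=4, branch=HP: no g row matches, row kept with g columns NULL.
Total: 1 matched + 6 padded = 7 rows.

7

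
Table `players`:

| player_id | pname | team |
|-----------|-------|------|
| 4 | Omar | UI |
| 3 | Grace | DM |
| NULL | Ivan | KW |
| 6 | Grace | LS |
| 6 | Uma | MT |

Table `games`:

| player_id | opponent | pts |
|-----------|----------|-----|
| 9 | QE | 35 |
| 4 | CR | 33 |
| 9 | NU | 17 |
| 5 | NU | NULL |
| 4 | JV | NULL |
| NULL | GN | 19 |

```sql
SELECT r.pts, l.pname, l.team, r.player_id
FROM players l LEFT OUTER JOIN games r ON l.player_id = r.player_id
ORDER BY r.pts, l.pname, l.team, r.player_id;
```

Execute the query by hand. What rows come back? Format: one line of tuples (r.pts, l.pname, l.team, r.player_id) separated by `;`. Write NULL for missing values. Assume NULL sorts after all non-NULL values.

LEFT JOIN keeps every row from `players`; unmatched rows get NULL for `games`'s columns.
Matching on l.player_id = r.player_id. A NULL in a compared column never satisfies the condition.
- l row (player_id=4): matches 2 r row(s) → 2 output row(s).
- l row (player_id=3): no match → kept, r columns NULL.
- l row (player_id=NULL): no match → kept, r columns NULL.
- l row (player_id=6): no match → kept, r columns NULL.
- l row (player_id=6): no match → kept, r columns NULL.
After projecting and ordering:
r.pts | l.pname | l.team | r.player_id
33 | Omar | UI | 4
NULL | Grace | DM | NULL
NULL | Grace | LS | NULL
NULL | Ivan | KW | NULL
NULL | Omar | UI | 4
NULL | Uma | MT | NULL

(33, Omar, UI, 4); (NULL, Grace, DM, NULL); (NULL, Grace, LS, NULL); (NULL, Ivan, KW, NULL); (NULL, Omar, UI, 4); (NULL, Uma, MT, NULL)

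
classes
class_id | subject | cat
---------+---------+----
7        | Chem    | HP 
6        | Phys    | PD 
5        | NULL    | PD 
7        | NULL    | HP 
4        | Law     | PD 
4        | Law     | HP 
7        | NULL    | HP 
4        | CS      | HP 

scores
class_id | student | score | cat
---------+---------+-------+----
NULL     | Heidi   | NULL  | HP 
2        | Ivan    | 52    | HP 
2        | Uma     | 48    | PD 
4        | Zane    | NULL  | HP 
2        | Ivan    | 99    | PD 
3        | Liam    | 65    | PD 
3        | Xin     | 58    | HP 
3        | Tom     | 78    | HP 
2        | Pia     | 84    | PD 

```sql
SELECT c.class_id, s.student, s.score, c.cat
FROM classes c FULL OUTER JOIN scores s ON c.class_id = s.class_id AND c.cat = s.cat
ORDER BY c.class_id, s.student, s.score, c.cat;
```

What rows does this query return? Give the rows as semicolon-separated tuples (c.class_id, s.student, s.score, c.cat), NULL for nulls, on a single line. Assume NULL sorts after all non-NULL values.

(4, Zane, NULL, HP); (4, Zane, NULL, HP); (4, NULL, NULL, PD); (5, NULL, NULL, PD); (6, NULL, NULL, PD); (7, NULL, NULL, HP); (7, NULL, NULL, HP); (7, NULL, NULL, HP); (NULL, Heidi, NULL, NULL); (NULL, Ivan, 52, NULL); (NULL, Ivan, 99, NULL); (NULL, Liam, 65, NULL); (NULL, Pia, 84, NULL); (NULL, Tom, 78, NULL); (NULL, Uma, 48, NULL); (NULL, Xin, 58, NULL)

FULL OUTER JOIN keeps every row from both sides; unmatched rows get NULL for the other side's columns.
Matching on c.class_id = s.class_id AND c.cat = s.cat. A NULL in a compared column never satisfies the condition.
Matched pairs: 2; unmatched c rows kept: 6; unmatched s rows kept: 8.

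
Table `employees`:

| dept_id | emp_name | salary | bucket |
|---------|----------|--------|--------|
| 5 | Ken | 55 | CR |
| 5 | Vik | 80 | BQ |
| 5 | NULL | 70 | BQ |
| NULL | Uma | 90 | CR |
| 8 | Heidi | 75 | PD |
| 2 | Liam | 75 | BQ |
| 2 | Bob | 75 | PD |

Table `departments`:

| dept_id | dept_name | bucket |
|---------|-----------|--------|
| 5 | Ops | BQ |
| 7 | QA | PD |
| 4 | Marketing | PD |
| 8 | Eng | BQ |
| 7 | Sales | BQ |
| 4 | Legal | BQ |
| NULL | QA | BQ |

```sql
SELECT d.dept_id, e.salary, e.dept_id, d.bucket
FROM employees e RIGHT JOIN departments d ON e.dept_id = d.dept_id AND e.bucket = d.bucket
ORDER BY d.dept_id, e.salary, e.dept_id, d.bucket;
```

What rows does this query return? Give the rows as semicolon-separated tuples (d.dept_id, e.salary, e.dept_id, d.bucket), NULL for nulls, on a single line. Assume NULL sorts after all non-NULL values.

RIGHT JOIN keeps every row from `departments`; unmatched rows get NULL for `employees`'s columns.
Matching on e.dept_id = d.dept_id AND e.bucket = d.bucket. A NULL in a compared column never satisfies the condition.
- dept_id=5, bucket=CR: no matching d row.
- dept_id=5, bucket=BQ: 1 matching d row(s), so 1 row(s) emitted.
- dept_id=5, bucket=BQ: 1 matching d row(s), so 1 row(s) emitted.
- dept_id=NULL, bucket=CR: no matching d row.
- dept_id=8, bucket=PD: no matching d row.
- dept_id=2, bucket=BQ: no matching d row.
- dept_id=2, bucket=PD: no matching d row.
- 6 d row(s) had no e match → kept, e columns NULL.
After projecting and ordering:
d.dept_id | e.salary | e.dept_id | d.bucket
4 | NULL | NULL | BQ
4 | NULL | NULL | PD
5 | 70 | 5 | BQ
5 | 80 | 5 | BQ
7 | NULL | NULL | BQ
7 | NULL | NULL | PD
8 | NULL | NULL | BQ
NULL | NULL | NULL | BQ

(4, NULL, NULL, BQ); (4, NULL, NULL, PD); (5, 70, 5, BQ); (5, 80, 5, BQ); (7, NULL, NULL, BQ); (7, NULL, NULL, PD); (8, NULL, NULL, BQ); (NULL, NULL, NULL, BQ)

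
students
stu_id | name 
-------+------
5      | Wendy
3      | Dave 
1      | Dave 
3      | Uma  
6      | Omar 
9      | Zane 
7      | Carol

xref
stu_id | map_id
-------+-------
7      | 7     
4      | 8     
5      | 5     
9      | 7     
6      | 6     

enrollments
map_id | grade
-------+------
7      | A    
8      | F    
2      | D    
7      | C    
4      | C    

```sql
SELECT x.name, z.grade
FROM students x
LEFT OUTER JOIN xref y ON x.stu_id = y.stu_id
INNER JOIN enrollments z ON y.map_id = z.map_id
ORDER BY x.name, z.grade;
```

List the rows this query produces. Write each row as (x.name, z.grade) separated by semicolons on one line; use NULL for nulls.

(Carol, A); (Carol, C); (Zane, A); (Zane, C)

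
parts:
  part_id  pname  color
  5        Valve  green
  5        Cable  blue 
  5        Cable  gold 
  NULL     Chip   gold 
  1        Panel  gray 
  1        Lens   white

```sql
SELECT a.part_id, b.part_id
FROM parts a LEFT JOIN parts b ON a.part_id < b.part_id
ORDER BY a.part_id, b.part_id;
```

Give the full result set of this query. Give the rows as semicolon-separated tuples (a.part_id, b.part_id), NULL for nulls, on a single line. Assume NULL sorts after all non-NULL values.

(1, 5); (1, 5); (1, 5); (1, 5); (1, 5); (1, 5); (5, NULL); (5, NULL); (5, NULL); (NULL, NULL)

LEFT JOIN keeps every row from `parts a`; unmatched rows get NULL for `parts b`'s columns.
Matching on a.part_id < b.part_id. A NULL in a compared column never satisfies the condition.
- a (part_id=5) has no partner → padded with NULL.
- a (part_id=5) has no partner → padded with NULL.
- a (part_id=5) has no partner → padded with NULL.
- a (part_id=NULL) has no partner → padded with NULL.
- a (part_id=1) pairs with 3 row(s) of b.
- a (part_id=1) pairs with 3 row(s) of b.
After projecting and ordering:
a.part_id | b.part_id
1 | 5
1 | 5
1 | 5
1 | 5
1 | 5
1 | 5
5 | NULL
5 | NULL
5 | NULL
NULL | NULL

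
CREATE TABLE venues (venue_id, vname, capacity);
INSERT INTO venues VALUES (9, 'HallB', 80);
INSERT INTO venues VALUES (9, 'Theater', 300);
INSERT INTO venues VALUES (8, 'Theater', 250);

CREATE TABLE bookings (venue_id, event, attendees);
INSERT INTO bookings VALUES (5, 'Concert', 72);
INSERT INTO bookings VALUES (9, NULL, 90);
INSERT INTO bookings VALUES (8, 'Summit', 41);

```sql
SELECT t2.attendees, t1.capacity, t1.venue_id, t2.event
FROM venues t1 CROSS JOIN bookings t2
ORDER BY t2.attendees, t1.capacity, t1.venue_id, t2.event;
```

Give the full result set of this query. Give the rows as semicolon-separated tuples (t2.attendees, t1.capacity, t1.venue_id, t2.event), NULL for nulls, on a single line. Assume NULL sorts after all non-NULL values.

(41, 80, 9, Summit); (41, 250, 8, Summit); (41, 300, 9, Summit); (72, 80, 9, Concert); (72, 250, 8, Concert); (72, 300, 9, Concert); (90, 80, 9, NULL); (90, 250, 8, NULL); (90, 300, 9, NULL)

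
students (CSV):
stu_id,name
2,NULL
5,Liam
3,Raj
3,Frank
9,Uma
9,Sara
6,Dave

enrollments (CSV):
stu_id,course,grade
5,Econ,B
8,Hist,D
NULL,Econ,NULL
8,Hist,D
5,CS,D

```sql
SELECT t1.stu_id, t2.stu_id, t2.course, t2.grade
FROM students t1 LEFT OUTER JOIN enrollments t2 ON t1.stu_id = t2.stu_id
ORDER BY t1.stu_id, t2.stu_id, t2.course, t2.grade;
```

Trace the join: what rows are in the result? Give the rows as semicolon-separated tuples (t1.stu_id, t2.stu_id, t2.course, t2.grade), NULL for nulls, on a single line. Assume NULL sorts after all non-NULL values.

LEFT JOIN keeps every row from `students`; unmatched rows get NULL for `enrollments`'s columns.
Matching on t1.stu_id = t2.stu_id. A NULL in a compared column never satisfies the condition.
Matched pairs: 2; unmatched t1 rows kept: 6.

(2, NULL, NULL, NULL); (3, NULL, NULL, NULL); (3, NULL, NULL, NULL); (5, 5, CS, D); (5, 5, Econ, B); (6, NULL, NULL, NULL); (9, NULL, NULL, NULL); (9, NULL, NULL, NULL)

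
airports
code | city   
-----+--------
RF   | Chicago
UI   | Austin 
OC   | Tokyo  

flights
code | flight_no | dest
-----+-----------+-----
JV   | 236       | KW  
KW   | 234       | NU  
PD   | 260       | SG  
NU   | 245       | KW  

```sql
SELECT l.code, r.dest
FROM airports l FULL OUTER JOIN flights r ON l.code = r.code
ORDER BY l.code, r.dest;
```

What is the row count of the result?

FULL OUTER JOIN keeps every row from both sides; unmatched rows get NULL for the other side's columns.
Matching on l.code = r.code.
- code=RF: no r row matches, row kept with r columns NULL.
- code=UI: no r row matches, row kept with r columns NULL.
- code=OC: no r row matches, row kept with r columns NULL.
- 4 row(s) from r found no l partner → padded with NULL.
Total: 0 matched + 7 padded = 7 rows.

7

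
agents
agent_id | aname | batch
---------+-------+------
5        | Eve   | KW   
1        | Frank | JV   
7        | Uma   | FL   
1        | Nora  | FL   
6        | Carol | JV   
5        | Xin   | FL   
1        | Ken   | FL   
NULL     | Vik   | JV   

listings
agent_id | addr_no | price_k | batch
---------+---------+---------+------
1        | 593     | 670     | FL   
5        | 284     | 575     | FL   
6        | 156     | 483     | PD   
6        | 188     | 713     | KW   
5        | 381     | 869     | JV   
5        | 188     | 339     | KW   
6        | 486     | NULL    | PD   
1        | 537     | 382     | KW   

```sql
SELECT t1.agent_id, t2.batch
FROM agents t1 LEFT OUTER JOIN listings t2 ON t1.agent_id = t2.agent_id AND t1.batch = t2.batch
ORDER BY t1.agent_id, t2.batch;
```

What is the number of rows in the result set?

8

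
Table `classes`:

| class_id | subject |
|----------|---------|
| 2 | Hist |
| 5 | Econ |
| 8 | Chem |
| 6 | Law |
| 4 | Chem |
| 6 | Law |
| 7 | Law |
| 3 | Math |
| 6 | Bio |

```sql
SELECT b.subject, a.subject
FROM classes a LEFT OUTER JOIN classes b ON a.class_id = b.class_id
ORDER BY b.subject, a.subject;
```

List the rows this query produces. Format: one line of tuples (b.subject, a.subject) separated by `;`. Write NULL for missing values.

(Bio, Bio); (Bio, Law); (Bio, Law); (Chem, Chem); (Chem, Chem); (Econ, Econ); (Hist, Hist); (Law, Bio); (Law, Bio); (Law, Law); (Law, Law); (Law, Law); (Law, Law); (Law, Law); (Math, Math)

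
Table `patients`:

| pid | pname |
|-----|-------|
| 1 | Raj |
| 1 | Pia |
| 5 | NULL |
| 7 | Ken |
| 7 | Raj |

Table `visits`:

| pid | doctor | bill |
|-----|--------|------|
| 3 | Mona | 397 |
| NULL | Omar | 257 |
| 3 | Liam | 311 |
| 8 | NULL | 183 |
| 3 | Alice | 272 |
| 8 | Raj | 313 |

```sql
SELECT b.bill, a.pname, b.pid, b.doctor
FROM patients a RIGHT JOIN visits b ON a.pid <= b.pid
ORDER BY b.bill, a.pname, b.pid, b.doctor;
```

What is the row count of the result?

17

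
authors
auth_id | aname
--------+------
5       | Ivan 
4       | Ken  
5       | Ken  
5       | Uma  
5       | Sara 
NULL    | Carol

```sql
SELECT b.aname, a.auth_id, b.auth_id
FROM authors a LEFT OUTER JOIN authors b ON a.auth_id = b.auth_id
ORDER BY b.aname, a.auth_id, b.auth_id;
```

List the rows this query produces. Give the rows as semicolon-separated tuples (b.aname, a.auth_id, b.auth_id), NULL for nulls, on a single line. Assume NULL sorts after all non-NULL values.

LEFT JOIN keeps every row from `authors a`; unmatched rows get NULL for `authors b`'s columns.
Matching on a.auth_id = b.auth_id. A NULL in a compared column never satisfies the condition.
- a[0] auth_id=5 → 4 match(es) in b → 4 row(s).
- a[1] auth_id=4 → 1 match(es) in b → 1 row(s).
- a[2] auth_id=5 → 4 match(es) in b → 4 row(s).
- a[3] auth_id=5 → 4 match(es) in b → 4 row(s).
- a[4] auth_id=5 → 4 match(es) in b → 4 row(s).
- a[5] auth_id=NULL → no match; kept with NULLs on the b side.

(Ivan, 5, 5); (Ivan, 5, 5); (Ivan, 5, 5); (Ivan, 5, 5); (Ken, 4, 4); (Ken, 5, 5); (Ken, 5, 5); (Ken, 5, 5); (Ken, 5, 5); (Sara, 5, 5); (Sara, 5, 5); (Sara, 5, 5); (Sara, 5, 5); (Uma, 5, 5); (Uma, 5, 5); (Uma, 5, 5); (Uma, 5, 5); (NULL, NULL, NULL)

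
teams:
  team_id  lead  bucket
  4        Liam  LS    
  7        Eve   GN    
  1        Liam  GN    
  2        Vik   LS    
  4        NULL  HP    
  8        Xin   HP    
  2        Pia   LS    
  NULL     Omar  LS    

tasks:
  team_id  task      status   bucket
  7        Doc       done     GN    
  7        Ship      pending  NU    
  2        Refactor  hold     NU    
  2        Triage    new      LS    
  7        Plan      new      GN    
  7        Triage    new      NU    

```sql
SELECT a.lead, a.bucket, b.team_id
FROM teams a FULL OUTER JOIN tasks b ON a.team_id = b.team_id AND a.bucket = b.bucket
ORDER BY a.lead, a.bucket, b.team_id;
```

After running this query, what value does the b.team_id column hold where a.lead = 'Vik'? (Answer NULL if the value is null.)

FULL OUTER JOIN keeps every row from both sides; unmatched rows get NULL for the other side's columns.
Matching on a.team_id = b.team_id AND a.bucket = b.bucket. A NULL in a compared column never satisfies the condition.
Matched pairs: 4; unmatched a rows kept: 5; unmatched b rows kept: 3.

2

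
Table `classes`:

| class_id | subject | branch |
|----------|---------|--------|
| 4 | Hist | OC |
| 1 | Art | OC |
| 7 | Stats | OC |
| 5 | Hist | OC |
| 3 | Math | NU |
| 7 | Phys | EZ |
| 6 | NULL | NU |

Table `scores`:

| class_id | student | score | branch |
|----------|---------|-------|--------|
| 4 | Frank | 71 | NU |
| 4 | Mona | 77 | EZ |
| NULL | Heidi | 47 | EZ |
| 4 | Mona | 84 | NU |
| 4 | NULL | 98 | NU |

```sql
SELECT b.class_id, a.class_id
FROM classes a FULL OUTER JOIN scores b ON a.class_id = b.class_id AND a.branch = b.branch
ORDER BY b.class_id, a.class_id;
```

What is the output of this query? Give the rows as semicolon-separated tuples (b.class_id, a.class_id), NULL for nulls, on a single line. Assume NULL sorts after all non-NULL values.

FULL OUTER JOIN keeps every row from both sides; unmatched rows get NULL for the other side's columns.
Matching on a.class_id = b.class_id AND a.branch = b.branch. A NULL in a compared column never satisfies the condition.
- class_id=4, branch=OC: no b row matches, row kept with b columns NULL.
- class_id=1, branch=OC: no b row matches, row kept with b columns NULL.
- class_id=7, branch=OC: no b row matches, row kept with b columns NULL.
- class_id=5, branch=OC: no b row matches, row kept with b columns NULL.
- class_id=3, branch=NU: no b row matches, row kept with b columns NULL.
- class_id=7, branch=EZ: no b row matches, row kept with b columns NULL.
- class_id=6, branch=NU: no b row matches, row kept with b columns NULL.
- plus 5 unmatched b row(s), each kept with NULL a columns.

(4, NULL); (4, NULL); (4, NULL); (4, NULL); (NULL, 1); (NULL, 3); (NULL, 4); (NULL, 5); (NULL, 6); (NULL, 7); (NULL, 7); (NULL, NULL)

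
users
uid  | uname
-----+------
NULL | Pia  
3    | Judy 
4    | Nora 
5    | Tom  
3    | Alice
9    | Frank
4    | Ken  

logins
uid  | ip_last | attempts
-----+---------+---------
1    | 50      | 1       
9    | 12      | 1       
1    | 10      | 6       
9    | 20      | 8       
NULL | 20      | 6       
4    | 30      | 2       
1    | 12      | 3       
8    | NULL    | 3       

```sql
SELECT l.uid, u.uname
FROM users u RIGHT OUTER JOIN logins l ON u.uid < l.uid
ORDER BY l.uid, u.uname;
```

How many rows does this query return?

RIGHT JOIN keeps every row from `logins`; unmatched rows get NULL for `users`'s columns.
Matching on u.uid < l.uid. A NULL in a compared column never satisfies the condition.
- u[0] uid=NULL → no match.
- u[1] uid=3 → 4 match(es) in l → 4 row(s).
- u[2] uid=4 → 3 match(es) in l → 3 row(s).
- u[3] uid=5 → 3 match(es) in l → 3 row(s).
- u[4] uid=3 → 4 match(es) in l → 4 row(s).
- u[5] uid=9 → no match.
- u[6] uid=4 → 3 match(es) in l → 3 row(s).
- plus 4 unmatched l row(s), each kept with NULL u columns.
Total: 17 matched + 4 padded = 21 rows.

21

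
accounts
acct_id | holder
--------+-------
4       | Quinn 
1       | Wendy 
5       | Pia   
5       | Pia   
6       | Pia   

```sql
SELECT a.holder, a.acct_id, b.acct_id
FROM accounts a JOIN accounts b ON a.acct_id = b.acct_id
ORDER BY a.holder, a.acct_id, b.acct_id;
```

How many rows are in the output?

INNER JOIN keeps only pairs where the ON condition holds.
Matching on a.acct_id = b.acct_id.
- a row (acct_id=4): matches 1 b row(s) → 1 output row(s).
- a row (acct_id=1): matches 1 b row(s) → 1 output row(s).
- a row (acct_id=5): matches 2 b row(s) → 2 output row(s).
- a row (acct_id=5): matches 2 b row(s) → 2 output row(s).
- a row (acct_id=6): matches 1 b row(s) → 1 output row(s).
Total: 7 rows.

7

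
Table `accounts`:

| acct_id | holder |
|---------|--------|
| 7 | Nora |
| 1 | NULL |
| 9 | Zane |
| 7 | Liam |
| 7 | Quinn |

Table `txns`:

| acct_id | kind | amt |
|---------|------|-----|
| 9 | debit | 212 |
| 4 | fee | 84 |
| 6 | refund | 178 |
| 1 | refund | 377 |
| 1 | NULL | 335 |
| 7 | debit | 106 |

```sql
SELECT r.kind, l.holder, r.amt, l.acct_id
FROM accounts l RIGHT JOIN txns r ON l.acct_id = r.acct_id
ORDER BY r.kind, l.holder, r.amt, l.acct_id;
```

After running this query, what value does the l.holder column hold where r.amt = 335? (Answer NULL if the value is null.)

RIGHT JOIN keeps every row from `txns`; unmatched rows get NULL for `accounts`'s columns.
Matching on l.acct_id = r.acct_id.
- l[0] acct_id=7 → 1 match(es) in r → 1 row(s).
- l[1] acct_id=1 → 2 match(es) in r → 2 row(s).
- l[2] acct_id=9 → 1 match(es) in r → 1 row(s).
- l[3] acct_id=7 → 1 match(es) in r → 1 row(s).
- l[4] acct_id=7 → 1 match(es) in r → 1 row(s).
- 2 r row(s) had no l match → kept, l columns NULL.

NULL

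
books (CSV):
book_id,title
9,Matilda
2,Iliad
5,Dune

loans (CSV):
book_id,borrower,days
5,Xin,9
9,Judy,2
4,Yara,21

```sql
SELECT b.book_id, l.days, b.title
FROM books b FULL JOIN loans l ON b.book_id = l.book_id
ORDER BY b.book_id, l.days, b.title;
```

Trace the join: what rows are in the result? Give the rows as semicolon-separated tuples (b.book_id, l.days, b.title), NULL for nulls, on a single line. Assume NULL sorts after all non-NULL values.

(2, NULL, Iliad); (5, 9, Dune); (9, 2, Matilda); (NULL, 21, NULL)

FULL OUTER JOIN keeps every row from both sides; unmatched rows get NULL for the other side's columns.
Matching on b.book_id = l.book_id.
- b (book_id=9) pairs with 1 row(s) of l.
- b (book_id=2) has no partner → padded with NULL.
- b (book_id=5) pairs with 1 row(s) of l.
- plus 1 unmatched l row(s), each kept with NULL b columns.
After projecting and ordering:
b.book_id | l.days | b.title
2 | NULL | Iliad
5 | 9 | Dune
9 | 2 | Matilda
NULL | 21 | NULL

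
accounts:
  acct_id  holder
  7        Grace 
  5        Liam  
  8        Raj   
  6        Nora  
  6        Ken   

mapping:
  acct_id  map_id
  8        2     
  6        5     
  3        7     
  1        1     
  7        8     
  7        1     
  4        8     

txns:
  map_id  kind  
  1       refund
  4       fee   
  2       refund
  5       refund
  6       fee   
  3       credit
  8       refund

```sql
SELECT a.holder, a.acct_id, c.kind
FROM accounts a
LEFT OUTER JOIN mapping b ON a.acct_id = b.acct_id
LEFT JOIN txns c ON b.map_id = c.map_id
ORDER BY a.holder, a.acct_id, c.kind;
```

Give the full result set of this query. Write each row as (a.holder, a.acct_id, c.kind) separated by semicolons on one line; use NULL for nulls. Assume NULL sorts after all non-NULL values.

(Grace, 7, refund); (Grace, 7, refund); (Ken, 6, refund); (Liam, 5, NULL); (Nora, 6, refund); (Raj, 8, refund)

Evaluate left to right. First `accounts a LEFT JOIN mapping b` on acct_id: 6 row(s).
Then LEFT JOIN `txns c` on map_id: each of those 6 rows is kept; rows whose b.map_id has no match in c get NULL for c's columns.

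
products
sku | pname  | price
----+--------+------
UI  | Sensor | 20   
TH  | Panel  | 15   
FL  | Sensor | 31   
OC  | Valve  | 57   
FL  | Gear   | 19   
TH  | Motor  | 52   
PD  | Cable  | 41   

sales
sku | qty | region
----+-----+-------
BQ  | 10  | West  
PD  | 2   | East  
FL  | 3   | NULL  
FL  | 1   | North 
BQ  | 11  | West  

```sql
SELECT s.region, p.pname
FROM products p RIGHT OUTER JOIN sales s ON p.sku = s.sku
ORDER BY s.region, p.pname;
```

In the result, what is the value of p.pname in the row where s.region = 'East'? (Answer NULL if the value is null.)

RIGHT JOIN keeps every row from `sales`; unmatched rows get NULL for `products`'s columns.
Matching on p.sku = s.sku.
- sku=UI: no matching s row.
- sku=TH: no matching s row.
- sku=FL: 2 matching s row(s), so 2 row(s) emitted.
- sku=OC: no matching s row.
- sku=FL: 2 matching s row(s), so 2 row(s) emitted.
- sku=TH: no matching s row.
- sku=PD: 1 matching s row(s), so 1 row(s) emitted.
- plus 2 unmatched s row(s), each kept with NULL p columns.

Cable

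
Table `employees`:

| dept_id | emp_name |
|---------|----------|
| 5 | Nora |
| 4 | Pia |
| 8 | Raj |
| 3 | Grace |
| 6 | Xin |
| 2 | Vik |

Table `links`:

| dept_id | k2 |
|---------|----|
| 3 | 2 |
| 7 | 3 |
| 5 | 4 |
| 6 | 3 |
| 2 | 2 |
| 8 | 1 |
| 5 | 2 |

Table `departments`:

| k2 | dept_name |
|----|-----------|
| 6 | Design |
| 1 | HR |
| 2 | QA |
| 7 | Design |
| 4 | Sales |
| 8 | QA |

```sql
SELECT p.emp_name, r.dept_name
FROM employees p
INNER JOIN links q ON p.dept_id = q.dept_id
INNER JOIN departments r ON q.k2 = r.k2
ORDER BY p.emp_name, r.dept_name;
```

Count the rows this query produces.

5

Step 1 — p INNER JOIN q on dept_id → 6 row(s).
Then INNER JOIN `departments r` on k2: keep only rows whose q.k2 appears in r.
Result: 5 row(s).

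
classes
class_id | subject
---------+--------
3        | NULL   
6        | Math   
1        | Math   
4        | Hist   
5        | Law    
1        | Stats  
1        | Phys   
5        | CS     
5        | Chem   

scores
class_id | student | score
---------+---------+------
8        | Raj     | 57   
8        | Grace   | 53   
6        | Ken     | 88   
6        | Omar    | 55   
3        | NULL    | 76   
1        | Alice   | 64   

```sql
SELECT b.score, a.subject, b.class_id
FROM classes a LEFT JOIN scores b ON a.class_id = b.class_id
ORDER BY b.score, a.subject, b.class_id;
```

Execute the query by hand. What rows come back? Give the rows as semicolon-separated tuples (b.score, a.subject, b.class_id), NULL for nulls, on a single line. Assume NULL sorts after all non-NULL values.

LEFT JOIN keeps every row from `classes`; unmatched rows get NULL for `scores`'s columns.
Matching on a.class_id = b.class_id.
Matched pairs: 6; unmatched a rows kept: 4.

(55, Math, 6); (64, Math, 1); (64, Phys, 1); (64, Stats, 1); (76, NULL, 3); (88, Math, 6); (NULL, CS, NULL); (NULL, Chem, NULL); (NULL, Hist, NULL); (NULL, Law, NULL)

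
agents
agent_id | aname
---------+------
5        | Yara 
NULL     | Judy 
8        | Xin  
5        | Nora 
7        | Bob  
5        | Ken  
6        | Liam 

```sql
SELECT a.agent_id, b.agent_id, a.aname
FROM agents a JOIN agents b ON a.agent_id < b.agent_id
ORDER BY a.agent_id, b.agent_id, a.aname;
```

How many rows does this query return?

12

INNER JOIN keeps only pairs where the ON condition holds.
Matching on a.agent_id < b.agent_id. A NULL in a compared column never satisfies the condition.
- a (agent_id=5) pairs with 3 row(s) of b.
- a (agent_id=NULL) has no partner → excluded.
- a (agent_id=8) has no partner → excluded.
- a (agent_id=5) pairs with 3 row(s) of b.
- a (agent_id=7) pairs with 1 row(s) of b.
- a (agent_id=5) pairs with 3 row(s) of b.
- a (agent_id=6) pairs with 2 row(s) of b.
Total: 12 rows.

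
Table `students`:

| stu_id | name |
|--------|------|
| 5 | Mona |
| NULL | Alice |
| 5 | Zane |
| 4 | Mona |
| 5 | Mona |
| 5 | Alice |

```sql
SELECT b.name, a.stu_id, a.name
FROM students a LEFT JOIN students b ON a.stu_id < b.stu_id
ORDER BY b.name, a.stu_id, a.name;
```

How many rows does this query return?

9

LEFT JOIN keeps every row from `students a`; unmatched rows get NULL for `students b`'s columns.
Matching on a.stu_id < b.stu_id. A NULL in a compared column never satisfies the condition.
- a[0] stu_id=5 → no match; kept with NULLs on the b side.
- a[1] stu_id=NULL → no match; kept with NULLs on the b side.
- a[2] stu_id=5 → no match; kept with NULLs on the b side.
- a[3] stu_id=4 → 4 match(es) in b → 4 row(s).
- a[4] stu_id=5 → no match; kept with NULLs on the b side.
- a[5] stu_id=5 → no match; kept with NULLs on the b side.
Total: 4 matched + 5 padded = 9 rows.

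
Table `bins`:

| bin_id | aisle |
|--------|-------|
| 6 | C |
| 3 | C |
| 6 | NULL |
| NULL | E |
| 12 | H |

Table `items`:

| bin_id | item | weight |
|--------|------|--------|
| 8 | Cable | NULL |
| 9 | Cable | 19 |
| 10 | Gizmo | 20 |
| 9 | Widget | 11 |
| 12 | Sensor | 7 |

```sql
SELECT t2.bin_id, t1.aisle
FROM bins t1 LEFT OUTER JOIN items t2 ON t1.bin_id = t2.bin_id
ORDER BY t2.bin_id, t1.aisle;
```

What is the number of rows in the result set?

5

LEFT JOIN keeps every row from `bins`; unmatched rows get NULL for `items`'s columns.
Matching on t1.bin_id = t2.bin_id. A NULL in a compared column never satisfies the condition.
- t1[0] bin_id=6 → no match; kept with NULLs on the t2 side.
- t1[1] bin_id=3 → no match; kept with NULLs on the t2 side.
- t1[2] bin_id=6 → no match; kept with NULLs on the t2 side.
- t1[3] bin_id=NULL → no match; kept with NULLs on the t2 side.
- t1[4] bin_id=12 → 1 match(es) in t2 → 1 row(s).
Total: 1 matched + 4 padded = 5 rows.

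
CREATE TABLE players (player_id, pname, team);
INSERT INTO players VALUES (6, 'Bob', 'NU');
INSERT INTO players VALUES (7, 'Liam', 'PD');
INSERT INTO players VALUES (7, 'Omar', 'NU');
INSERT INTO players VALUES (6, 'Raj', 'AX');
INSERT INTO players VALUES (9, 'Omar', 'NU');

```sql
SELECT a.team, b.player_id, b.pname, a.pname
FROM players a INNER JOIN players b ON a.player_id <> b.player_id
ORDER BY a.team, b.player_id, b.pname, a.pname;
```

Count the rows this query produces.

16

INNER JOIN keeps only pairs where the ON condition holds.
Matching on a.player_id <> b.player_id.
Matched pairs: 16.
Total: 16 rows.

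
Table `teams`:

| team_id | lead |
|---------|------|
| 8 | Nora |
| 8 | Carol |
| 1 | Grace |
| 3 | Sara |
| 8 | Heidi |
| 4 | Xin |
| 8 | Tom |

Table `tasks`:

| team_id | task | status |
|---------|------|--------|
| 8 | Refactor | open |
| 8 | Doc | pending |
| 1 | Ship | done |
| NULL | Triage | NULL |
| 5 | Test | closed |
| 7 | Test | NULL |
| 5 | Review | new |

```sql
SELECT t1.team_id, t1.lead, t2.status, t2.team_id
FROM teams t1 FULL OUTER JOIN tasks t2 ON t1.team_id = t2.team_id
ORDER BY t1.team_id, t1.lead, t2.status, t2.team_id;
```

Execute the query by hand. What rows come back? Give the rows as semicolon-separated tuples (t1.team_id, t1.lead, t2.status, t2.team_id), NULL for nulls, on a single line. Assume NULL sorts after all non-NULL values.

FULL OUTER JOIN keeps every row from both sides; unmatched rows get NULL for the other side's columns.
Matching on t1.team_id = t2.team_id. A NULL in a compared column never satisfies the condition.
Matched pairs: 9; unmatched t1 rows kept: 2; unmatched t2 rows kept: 4.

(1, Grace, done, 1); (3, Sara, NULL, NULL); (4, Xin, NULL, NULL); (8, Carol, open, 8); (8, Carol, pending, 8); (8, Heidi, open, 8); (8, Heidi, pending, 8); (8, Nora, open, 8); (8, Nora, pending, 8); (8, Tom, open, 8); (8, Tom, pending, 8); (NULL, NULL, closed, 5); (NULL, NULL, new, 5); (NULL, NULL, NULL, 7); (NULL, NULL, NULL, NULL)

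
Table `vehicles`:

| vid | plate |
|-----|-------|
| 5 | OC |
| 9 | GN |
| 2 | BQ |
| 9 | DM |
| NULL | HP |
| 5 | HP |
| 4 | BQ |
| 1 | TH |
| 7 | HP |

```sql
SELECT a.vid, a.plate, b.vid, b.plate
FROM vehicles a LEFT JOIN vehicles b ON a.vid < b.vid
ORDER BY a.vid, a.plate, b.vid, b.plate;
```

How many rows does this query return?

LEFT JOIN keeps every row from `vehicles a`; unmatched rows get NULL for `vehicles b`'s columns.
Matching on a.vid < b.vid. A NULL in a compared column never satisfies the condition.
Matched pairs: 26; unmatched a rows kept: 3.
Total: 26 matched + 3 padded = 29 rows.

29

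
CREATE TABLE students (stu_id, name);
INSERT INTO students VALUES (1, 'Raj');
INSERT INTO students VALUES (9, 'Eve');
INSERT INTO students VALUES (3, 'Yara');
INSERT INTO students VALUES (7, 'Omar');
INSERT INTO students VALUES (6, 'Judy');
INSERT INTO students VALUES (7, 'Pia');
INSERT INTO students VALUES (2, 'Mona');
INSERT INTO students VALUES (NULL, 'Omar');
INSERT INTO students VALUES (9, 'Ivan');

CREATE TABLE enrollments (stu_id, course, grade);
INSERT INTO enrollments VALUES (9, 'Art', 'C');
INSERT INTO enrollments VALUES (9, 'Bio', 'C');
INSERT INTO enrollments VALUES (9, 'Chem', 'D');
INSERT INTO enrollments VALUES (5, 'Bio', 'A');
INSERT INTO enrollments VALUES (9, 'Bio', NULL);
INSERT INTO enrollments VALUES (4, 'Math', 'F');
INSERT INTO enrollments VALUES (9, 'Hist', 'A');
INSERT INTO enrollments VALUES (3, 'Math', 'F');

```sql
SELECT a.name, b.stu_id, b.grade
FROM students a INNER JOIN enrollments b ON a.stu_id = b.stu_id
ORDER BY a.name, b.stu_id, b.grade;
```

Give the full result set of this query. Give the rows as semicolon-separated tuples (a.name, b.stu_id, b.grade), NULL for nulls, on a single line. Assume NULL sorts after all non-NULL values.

(Eve, 9, A); (Eve, 9, C); (Eve, 9, C); (Eve, 9, D); (Eve, 9, NULL); (Ivan, 9, A); (Ivan, 9, C); (Ivan, 9, C); (Ivan, 9, D); (Ivan, 9, NULL); (Yara, 3, F)

INNER JOIN keeps only pairs where the ON condition holds.
Matching on a.stu_id = b.stu_id. A NULL in a compared column never satisfies the condition.
- stu_id=1: no matching b row, dropped.
- stu_id=9: 5 matching b row(s), so 5 row(s) emitted.
- stu_id=3: 1 matching b row(s), so 1 row(s) emitted.
- stu_id=7: no matching b row, dropped.
- stu_id=6: no matching b row, dropped.
- stu_id=7: no matching b row, dropped.
- stu_id=2: no matching b row, dropped.
- stu_id=NULL: no matching b row, dropped.
- stu_id=9: 5 matching b row(s), so 5 row(s) emitted.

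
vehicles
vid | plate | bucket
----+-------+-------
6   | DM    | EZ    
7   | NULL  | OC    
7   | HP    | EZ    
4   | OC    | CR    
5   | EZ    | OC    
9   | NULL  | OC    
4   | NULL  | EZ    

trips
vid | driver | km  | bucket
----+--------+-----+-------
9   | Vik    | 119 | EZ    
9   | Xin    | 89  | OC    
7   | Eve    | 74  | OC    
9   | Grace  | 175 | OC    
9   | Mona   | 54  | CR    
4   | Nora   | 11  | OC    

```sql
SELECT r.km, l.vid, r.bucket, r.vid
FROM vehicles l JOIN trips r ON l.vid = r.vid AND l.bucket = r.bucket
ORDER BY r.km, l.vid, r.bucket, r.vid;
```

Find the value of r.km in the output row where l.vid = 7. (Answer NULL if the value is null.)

INNER JOIN keeps only pairs where the ON condition holds.
Matching on l.vid = r.vid AND l.bucket = r.bucket.
- vid=6, bucket=EZ: no matching r row, dropped.
- vid=7, bucket=OC: 1 matching r row(s), so 1 row(s) emitted.
- vid=7, bucket=EZ: no matching r row, dropped.
- vid=4, bucket=CR: no matching r row, dropped.
- vid=5, bucket=OC: no matching r row, dropped.
- vid=9, bucket=OC: 2 matching r row(s), so 2 row(s) emitted.
- vid=4, bucket=EZ: no matching r row, dropped.

74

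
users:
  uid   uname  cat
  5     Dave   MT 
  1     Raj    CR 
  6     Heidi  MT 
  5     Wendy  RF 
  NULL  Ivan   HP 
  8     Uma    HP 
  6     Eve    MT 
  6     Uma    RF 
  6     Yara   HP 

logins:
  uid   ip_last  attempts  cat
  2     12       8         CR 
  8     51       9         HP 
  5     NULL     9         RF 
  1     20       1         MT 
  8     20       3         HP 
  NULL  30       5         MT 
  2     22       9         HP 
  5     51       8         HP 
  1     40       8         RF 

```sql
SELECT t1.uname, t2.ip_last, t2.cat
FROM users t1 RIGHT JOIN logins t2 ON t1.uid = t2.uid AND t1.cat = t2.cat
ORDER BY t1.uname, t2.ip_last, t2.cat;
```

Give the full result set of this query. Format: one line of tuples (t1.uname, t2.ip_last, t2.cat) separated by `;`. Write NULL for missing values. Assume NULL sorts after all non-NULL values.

(Uma, 20, HP); (Uma, 51, HP); (Wendy, NULL, RF); (NULL, 12, CR); (NULL, 20, MT); (NULL, 22, HP); (NULL, 30, MT); (NULL, 40, RF); (NULL, 51, HP)

RIGHT JOIN keeps every row from `logins`; unmatched rows get NULL for `users`'s columns.
Matching on t1.uid = t2.uid AND t1.cat = t2.cat. A NULL in a compared column never satisfies the condition.
- t1[0] uid=5, cat=MT → no match.
- t1[1] uid=1, cat=CR → no match.
- t1[2] uid=6, cat=MT → no match.
- t1[3] uid=5, cat=RF → 1 match(es) in t2 → 1 row(s).
- t1[4] uid=NULL, cat=HP → no match.
- t1[5] uid=8, cat=HP → 2 match(es) in t2 → 2 row(s).
- t1[6] uid=6, cat=MT → no match.
- t1[7] uid=6, cat=RF → no match.
- t1[8] uid=6, cat=HP → no match.
- 6 row(s) from t2 found no t1 partner → padded with NULL.
After projecting and ordering:
t1.uname | t2.ip_last | t2.cat
Uma | 20 | HP
Uma | 51 | HP
Wendy | NULL | RF
NULL | 12 | CR
NULL | 20 | MT
NULL | 22 | HP
NULL | 30 | MT
NULL | 40 | RF
NULL | 51 | HP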